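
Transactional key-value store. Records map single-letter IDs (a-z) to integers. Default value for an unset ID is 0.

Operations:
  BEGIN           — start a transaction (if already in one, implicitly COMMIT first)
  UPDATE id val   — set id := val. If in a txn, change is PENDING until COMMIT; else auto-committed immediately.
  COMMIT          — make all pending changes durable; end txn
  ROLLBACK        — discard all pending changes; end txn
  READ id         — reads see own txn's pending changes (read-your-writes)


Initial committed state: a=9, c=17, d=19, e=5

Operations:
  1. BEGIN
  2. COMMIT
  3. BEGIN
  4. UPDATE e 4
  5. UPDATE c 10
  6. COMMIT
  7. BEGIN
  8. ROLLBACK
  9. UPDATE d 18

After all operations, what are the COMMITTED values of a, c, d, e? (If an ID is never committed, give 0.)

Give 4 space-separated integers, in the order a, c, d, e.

Initial committed: {a=9, c=17, d=19, e=5}
Op 1: BEGIN: in_txn=True, pending={}
Op 2: COMMIT: merged [] into committed; committed now {a=9, c=17, d=19, e=5}
Op 3: BEGIN: in_txn=True, pending={}
Op 4: UPDATE e=4 (pending; pending now {e=4})
Op 5: UPDATE c=10 (pending; pending now {c=10, e=4})
Op 6: COMMIT: merged ['c', 'e'] into committed; committed now {a=9, c=10, d=19, e=4}
Op 7: BEGIN: in_txn=True, pending={}
Op 8: ROLLBACK: discarded pending []; in_txn=False
Op 9: UPDATE d=18 (auto-commit; committed d=18)
Final committed: {a=9, c=10, d=18, e=4}

Answer: 9 10 18 4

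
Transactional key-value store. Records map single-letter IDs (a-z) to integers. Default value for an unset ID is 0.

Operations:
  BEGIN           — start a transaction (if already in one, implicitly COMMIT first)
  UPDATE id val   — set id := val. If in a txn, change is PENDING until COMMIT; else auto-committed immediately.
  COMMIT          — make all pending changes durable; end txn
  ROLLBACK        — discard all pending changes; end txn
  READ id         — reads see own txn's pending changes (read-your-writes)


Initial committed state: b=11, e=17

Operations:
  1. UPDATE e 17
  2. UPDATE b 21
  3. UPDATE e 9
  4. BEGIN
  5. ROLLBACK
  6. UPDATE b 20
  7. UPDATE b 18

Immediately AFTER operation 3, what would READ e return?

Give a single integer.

Answer: 9

Derivation:
Initial committed: {b=11, e=17}
Op 1: UPDATE e=17 (auto-commit; committed e=17)
Op 2: UPDATE b=21 (auto-commit; committed b=21)
Op 3: UPDATE e=9 (auto-commit; committed e=9)
After op 3: visible(e) = 9 (pending={}, committed={b=21, e=9})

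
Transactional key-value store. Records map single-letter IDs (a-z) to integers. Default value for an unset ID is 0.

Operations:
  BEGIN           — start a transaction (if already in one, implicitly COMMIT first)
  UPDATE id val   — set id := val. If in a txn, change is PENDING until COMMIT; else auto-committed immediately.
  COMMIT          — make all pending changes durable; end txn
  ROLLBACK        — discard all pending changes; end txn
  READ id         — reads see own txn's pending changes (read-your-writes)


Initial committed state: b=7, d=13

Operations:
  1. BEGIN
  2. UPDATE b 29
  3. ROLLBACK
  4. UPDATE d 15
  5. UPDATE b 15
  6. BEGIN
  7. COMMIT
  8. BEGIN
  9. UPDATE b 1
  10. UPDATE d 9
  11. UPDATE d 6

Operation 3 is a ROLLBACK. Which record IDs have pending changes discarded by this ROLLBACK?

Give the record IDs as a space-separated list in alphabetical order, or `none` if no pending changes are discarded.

Answer: b

Derivation:
Initial committed: {b=7, d=13}
Op 1: BEGIN: in_txn=True, pending={}
Op 2: UPDATE b=29 (pending; pending now {b=29})
Op 3: ROLLBACK: discarded pending ['b']; in_txn=False
Op 4: UPDATE d=15 (auto-commit; committed d=15)
Op 5: UPDATE b=15 (auto-commit; committed b=15)
Op 6: BEGIN: in_txn=True, pending={}
Op 7: COMMIT: merged [] into committed; committed now {b=15, d=15}
Op 8: BEGIN: in_txn=True, pending={}
Op 9: UPDATE b=1 (pending; pending now {b=1})
Op 10: UPDATE d=9 (pending; pending now {b=1, d=9})
Op 11: UPDATE d=6 (pending; pending now {b=1, d=6})
ROLLBACK at op 3 discards: ['b']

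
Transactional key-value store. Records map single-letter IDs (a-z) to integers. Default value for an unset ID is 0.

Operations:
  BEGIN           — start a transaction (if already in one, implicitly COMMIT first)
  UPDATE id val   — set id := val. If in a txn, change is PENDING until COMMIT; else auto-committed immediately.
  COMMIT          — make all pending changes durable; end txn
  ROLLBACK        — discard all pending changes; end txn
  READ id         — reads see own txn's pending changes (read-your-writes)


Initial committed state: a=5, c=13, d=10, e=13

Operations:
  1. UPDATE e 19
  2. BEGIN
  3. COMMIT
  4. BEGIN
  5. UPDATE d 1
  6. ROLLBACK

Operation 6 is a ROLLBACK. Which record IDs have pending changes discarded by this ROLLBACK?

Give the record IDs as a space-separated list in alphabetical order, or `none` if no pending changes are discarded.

Answer: d

Derivation:
Initial committed: {a=5, c=13, d=10, e=13}
Op 1: UPDATE e=19 (auto-commit; committed e=19)
Op 2: BEGIN: in_txn=True, pending={}
Op 3: COMMIT: merged [] into committed; committed now {a=5, c=13, d=10, e=19}
Op 4: BEGIN: in_txn=True, pending={}
Op 5: UPDATE d=1 (pending; pending now {d=1})
Op 6: ROLLBACK: discarded pending ['d']; in_txn=False
ROLLBACK at op 6 discards: ['d']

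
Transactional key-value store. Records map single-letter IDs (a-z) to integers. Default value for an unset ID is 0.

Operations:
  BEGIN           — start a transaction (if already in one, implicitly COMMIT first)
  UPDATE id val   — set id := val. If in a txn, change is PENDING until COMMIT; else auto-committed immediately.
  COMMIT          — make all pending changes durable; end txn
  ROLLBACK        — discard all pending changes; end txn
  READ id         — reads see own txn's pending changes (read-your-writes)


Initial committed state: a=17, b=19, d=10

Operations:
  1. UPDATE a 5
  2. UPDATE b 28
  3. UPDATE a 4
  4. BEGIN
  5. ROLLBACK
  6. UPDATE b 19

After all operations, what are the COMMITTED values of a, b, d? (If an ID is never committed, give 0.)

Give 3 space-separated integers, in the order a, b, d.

Answer: 4 19 10

Derivation:
Initial committed: {a=17, b=19, d=10}
Op 1: UPDATE a=5 (auto-commit; committed a=5)
Op 2: UPDATE b=28 (auto-commit; committed b=28)
Op 3: UPDATE a=4 (auto-commit; committed a=4)
Op 4: BEGIN: in_txn=True, pending={}
Op 5: ROLLBACK: discarded pending []; in_txn=False
Op 6: UPDATE b=19 (auto-commit; committed b=19)
Final committed: {a=4, b=19, d=10}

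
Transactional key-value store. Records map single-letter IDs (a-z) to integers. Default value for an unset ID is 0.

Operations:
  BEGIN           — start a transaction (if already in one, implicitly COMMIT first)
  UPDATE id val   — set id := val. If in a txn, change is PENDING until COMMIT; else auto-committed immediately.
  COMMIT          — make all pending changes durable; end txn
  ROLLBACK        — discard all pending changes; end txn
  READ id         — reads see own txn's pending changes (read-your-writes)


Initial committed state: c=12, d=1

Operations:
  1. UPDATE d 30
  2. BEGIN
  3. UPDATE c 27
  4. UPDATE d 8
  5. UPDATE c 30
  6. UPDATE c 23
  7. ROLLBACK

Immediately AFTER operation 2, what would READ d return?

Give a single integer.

Initial committed: {c=12, d=1}
Op 1: UPDATE d=30 (auto-commit; committed d=30)
Op 2: BEGIN: in_txn=True, pending={}
After op 2: visible(d) = 30 (pending={}, committed={c=12, d=30})

Answer: 30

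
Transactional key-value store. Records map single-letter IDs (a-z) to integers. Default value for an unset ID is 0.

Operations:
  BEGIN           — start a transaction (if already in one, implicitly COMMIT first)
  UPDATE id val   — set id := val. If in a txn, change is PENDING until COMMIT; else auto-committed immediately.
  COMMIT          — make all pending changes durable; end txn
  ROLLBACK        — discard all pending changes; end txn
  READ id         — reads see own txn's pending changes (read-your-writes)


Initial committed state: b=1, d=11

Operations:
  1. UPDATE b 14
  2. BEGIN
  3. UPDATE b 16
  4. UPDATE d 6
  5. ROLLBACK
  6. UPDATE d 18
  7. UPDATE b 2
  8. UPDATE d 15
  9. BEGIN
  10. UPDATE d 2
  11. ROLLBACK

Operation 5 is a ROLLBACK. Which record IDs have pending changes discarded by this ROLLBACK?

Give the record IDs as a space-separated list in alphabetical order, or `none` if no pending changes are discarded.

Initial committed: {b=1, d=11}
Op 1: UPDATE b=14 (auto-commit; committed b=14)
Op 2: BEGIN: in_txn=True, pending={}
Op 3: UPDATE b=16 (pending; pending now {b=16})
Op 4: UPDATE d=6 (pending; pending now {b=16, d=6})
Op 5: ROLLBACK: discarded pending ['b', 'd']; in_txn=False
Op 6: UPDATE d=18 (auto-commit; committed d=18)
Op 7: UPDATE b=2 (auto-commit; committed b=2)
Op 8: UPDATE d=15 (auto-commit; committed d=15)
Op 9: BEGIN: in_txn=True, pending={}
Op 10: UPDATE d=2 (pending; pending now {d=2})
Op 11: ROLLBACK: discarded pending ['d']; in_txn=False
ROLLBACK at op 5 discards: ['b', 'd']

Answer: b d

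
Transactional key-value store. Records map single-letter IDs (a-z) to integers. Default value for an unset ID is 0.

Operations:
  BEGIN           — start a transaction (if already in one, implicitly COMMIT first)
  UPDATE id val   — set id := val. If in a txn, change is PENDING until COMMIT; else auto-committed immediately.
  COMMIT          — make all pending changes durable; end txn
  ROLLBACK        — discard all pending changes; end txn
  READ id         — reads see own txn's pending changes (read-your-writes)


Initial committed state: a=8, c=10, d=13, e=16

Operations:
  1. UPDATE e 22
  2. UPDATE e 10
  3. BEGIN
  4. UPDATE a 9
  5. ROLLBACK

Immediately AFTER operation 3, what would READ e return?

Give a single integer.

Initial committed: {a=8, c=10, d=13, e=16}
Op 1: UPDATE e=22 (auto-commit; committed e=22)
Op 2: UPDATE e=10 (auto-commit; committed e=10)
Op 3: BEGIN: in_txn=True, pending={}
After op 3: visible(e) = 10 (pending={}, committed={a=8, c=10, d=13, e=10})

Answer: 10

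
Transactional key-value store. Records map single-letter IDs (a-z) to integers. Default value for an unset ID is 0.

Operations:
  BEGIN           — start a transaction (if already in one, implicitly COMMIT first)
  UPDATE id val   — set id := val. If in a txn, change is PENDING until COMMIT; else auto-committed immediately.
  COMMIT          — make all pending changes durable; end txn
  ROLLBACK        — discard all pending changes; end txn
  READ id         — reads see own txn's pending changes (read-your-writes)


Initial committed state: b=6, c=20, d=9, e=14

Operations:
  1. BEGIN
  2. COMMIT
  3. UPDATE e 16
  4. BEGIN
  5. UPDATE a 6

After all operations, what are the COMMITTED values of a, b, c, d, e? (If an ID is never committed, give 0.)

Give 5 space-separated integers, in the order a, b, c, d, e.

Answer: 0 6 20 9 16

Derivation:
Initial committed: {b=6, c=20, d=9, e=14}
Op 1: BEGIN: in_txn=True, pending={}
Op 2: COMMIT: merged [] into committed; committed now {b=6, c=20, d=9, e=14}
Op 3: UPDATE e=16 (auto-commit; committed e=16)
Op 4: BEGIN: in_txn=True, pending={}
Op 5: UPDATE a=6 (pending; pending now {a=6})
Final committed: {b=6, c=20, d=9, e=16}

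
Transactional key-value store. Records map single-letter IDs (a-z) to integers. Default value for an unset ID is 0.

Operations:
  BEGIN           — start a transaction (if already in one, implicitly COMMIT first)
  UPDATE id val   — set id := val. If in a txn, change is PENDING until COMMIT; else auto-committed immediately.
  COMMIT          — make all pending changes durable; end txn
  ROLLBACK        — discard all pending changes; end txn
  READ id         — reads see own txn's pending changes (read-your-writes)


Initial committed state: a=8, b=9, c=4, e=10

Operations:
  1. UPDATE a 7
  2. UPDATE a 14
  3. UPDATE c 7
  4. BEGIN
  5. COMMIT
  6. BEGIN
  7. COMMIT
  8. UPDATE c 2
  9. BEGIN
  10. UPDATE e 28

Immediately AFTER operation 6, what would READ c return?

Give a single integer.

Answer: 7

Derivation:
Initial committed: {a=8, b=9, c=4, e=10}
Op 1: UPDATE a=7 (auto-commit; committed a=7)
Op 2: UPDATE a=14 (auto-commit; committed a=14)
Op 3: UPDATE c=7 (auto-commit; committed c=7)
Op 4: BEGIN: in_txn=True, pending={}
Op 5: COMMIT: merged [] into committed; committed now {a=14, b=9, c=7, e=10}
Op 6: BEGIN: in_txn=True, pending={}
After op 6: visible(c) = 7 (pending={}, committed={a=14, b=9, c=7, e=10})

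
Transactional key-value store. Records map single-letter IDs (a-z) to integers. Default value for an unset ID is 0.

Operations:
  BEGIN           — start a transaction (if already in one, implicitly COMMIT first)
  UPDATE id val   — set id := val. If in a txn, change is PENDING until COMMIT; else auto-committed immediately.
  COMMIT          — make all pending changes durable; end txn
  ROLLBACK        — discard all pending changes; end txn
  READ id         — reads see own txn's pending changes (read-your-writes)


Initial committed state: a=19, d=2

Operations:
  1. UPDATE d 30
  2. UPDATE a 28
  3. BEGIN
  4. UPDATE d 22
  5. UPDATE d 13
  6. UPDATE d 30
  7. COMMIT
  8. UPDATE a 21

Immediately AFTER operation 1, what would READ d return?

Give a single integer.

Answer: 30

Derivation:
Initial committed: {a=19, d=2}
Op 1: UPDATE d=30 (auto-commit; committed d=30)
After op 1: visible(d) = 30 (pending={}, committed={a=19, d=30})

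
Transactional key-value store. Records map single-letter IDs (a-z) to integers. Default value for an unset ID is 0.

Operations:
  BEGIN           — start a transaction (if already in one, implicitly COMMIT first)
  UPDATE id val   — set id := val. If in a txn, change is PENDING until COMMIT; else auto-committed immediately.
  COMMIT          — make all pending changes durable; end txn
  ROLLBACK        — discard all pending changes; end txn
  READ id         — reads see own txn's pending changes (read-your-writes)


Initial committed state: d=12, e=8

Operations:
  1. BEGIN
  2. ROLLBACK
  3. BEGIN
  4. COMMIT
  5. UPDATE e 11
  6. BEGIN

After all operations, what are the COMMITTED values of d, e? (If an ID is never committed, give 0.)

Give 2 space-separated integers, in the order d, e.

Initial committed: {d=12, e=8}
Op 1: BEGIN: in_txn=True, pending={}
Op 2: ROLLBACK: discarded pending []; in_txn=False
Op 3: BEGIN: in_txn=True, pending={}
Op 4: COMMIT: merged [] into committed; committed now {d=12, e=8}
Op 5: UPDATE e=11 (auto-commit; committed e=11)
Op 6: BEGIN: in_txn=True, pending={}
Final committed: {d=12, e=11}

Answer: 12 11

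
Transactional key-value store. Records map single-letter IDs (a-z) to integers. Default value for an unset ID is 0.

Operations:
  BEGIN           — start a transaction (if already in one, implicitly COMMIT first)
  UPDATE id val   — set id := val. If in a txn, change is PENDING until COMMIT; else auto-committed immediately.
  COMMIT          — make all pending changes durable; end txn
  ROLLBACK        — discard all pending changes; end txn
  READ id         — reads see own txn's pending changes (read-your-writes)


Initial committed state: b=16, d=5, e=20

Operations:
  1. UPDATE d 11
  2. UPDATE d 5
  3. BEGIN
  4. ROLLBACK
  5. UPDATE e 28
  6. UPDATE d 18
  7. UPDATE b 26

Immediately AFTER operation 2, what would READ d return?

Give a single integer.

Answer: 5

Derivation:
Initial committed: {b=16, d=5, e=20}
Op 1: UPDATE d=11 (auto-commit; committed d=11)
Op 2: UPDATE d=5 (auto-commit; committed d=5)
After op 2: visible(d) = 5 (pending={}, committed={b=16, d=5, e=20})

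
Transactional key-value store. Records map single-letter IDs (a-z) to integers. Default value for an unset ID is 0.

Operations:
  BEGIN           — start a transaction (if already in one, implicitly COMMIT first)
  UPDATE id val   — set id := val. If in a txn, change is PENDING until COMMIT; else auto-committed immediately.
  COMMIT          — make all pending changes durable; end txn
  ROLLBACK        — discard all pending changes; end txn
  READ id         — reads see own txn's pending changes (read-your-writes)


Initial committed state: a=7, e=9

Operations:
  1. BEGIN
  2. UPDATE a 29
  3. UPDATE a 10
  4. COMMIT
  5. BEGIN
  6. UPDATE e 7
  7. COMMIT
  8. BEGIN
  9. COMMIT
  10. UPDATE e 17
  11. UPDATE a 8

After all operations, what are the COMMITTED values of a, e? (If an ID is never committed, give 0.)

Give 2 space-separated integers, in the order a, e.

Initial committed: {a=7, e=9}
Op 1: BEGIN: in_txn=True, pending={}
Op 2: UPDATE a=29 (pending; pending now {a=29})
Op 3: UPDATE a=10 (pending; pending now {a=10})
Op 4: COMMIT: merged ['a'] into committed; committed now {a=10, e=9}
Op 5: BEGIN: in_txn=True, pending={}
Op 6: UPDATE e=7 (pending; pending now {e=7})
Op 7: COMMIT: merged ['e'] into committed; committed now {a=10, e=7}
Op 8: BEGIN: in_txn=True, pending={}
Op 9: COMMIT: merged [] into committed; committed now {a=10, e=7}
Op 10: UPDATE e=17 (auto-commit; committed e=17)
Op 11: UPDATE a=8 (auto-commit; committed a=8)
Final committed: {a=8, e=17}

Answer: 8 17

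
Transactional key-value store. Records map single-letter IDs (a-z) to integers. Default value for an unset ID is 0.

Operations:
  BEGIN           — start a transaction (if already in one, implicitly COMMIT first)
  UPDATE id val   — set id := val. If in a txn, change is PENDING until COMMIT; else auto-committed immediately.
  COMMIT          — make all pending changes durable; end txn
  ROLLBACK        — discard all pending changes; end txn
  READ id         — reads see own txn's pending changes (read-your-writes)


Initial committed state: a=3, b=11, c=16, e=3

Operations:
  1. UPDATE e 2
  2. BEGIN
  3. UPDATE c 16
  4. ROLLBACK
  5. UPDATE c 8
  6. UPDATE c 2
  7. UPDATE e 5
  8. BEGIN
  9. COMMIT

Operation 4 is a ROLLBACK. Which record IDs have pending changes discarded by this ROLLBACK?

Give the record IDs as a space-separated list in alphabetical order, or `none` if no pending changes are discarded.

Answer: c

Derivation:
Initial committed: {a=3, b=11, c=16, e=3}
Op 1: UPDATE e=2 (auto-commit; committed e=2)
Op 2: BEGIN: in_txn=True, pending={}
Op 3: UPDATE c=16 (pending; pending now {c=16})
Op 4: ROLLBACK: discarded pending ['c']; in_txn=False
Op 5: UPDATE c=8 (auto-commit; committed c=8)
Op 6: UPDATE c=2 (auto-commit; committed c=2)
Op 7: UPDATE e=5 (auto-commit; committed e=5)
Op 8: BEGIN: in_txn=True, pending={}
Op 9: COMMIT: merged [] into committed; committed now {a=3, b=11, c=2, e=5}
ROLLBACK at op 4 discards: ['c']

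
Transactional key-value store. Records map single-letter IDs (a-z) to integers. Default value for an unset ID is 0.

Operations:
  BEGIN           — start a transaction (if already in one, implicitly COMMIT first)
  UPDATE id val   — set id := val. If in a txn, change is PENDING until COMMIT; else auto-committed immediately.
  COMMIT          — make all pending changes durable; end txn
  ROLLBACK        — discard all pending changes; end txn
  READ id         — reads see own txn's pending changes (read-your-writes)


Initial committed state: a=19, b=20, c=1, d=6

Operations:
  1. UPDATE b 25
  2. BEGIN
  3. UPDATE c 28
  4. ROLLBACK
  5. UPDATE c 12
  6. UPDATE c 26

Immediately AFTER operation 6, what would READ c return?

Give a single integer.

Answer: 26

Derivation:
Initial committed: {a=19, b=20, c=1, d=6}
Op 1: UPDATE b=25 (auto-commit; committed b=25)
Op 2: BEGIN: in_txn=True, pending={}
Op 3: UPDATE c=28 (pending; pending now {c=28})
Op 4: ROLLBACK: discarded pending ['c']; in_txn=False
Op 5: UPDATE c=12 (auto-commit; committed c=12)
Op 6: UPDATE c=26 (auto-commit; committed c=26)
After op 6: visible(c) = 26 (pending={}, committed={a=19, b=25, c=26, d=6})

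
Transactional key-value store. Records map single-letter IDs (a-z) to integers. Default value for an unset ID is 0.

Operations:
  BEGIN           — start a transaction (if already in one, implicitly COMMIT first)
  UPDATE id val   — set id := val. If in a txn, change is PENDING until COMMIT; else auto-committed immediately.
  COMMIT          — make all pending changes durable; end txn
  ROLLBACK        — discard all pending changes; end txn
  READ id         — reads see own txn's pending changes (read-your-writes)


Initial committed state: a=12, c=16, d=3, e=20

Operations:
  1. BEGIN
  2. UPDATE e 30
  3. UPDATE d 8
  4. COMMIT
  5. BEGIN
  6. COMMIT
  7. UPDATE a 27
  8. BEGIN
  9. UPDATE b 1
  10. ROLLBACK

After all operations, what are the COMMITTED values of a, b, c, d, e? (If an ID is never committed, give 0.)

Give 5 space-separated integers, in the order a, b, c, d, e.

Initial committed: {a=12, c=16, d=3, e=20}
Op 1: BEGIN: in_txn=True, pending={}
Op 2: UPDATE e=30 (pending; pending now {e=30})
Op 3: UPDATE d=8 (pending; pending now {d=8, e=30})
Op 4: COMMIT: merged ['d', 'e'] into committed; committed now {a=12, c=16, d=8, e=30}
Op 5: BEGIN: in_txn=True, pending={}
Op 6: COMMIT: merged [] into committed; committed now {a=12, c=16, d=8, e=30}
Op 7: UPDATE a=27 (auto-commit; committed a=27)
Op 8: BEGIN: in_txn=True, pending={}
Op 9: UPDATE b=1 (pending; pending now {b=1})
Op 10: ROLLBACK: discarded pending ['b']; in_txn=False
Final committed: {a=27, c=16, d=8, e=30}

Answer: 27 0 16 8 30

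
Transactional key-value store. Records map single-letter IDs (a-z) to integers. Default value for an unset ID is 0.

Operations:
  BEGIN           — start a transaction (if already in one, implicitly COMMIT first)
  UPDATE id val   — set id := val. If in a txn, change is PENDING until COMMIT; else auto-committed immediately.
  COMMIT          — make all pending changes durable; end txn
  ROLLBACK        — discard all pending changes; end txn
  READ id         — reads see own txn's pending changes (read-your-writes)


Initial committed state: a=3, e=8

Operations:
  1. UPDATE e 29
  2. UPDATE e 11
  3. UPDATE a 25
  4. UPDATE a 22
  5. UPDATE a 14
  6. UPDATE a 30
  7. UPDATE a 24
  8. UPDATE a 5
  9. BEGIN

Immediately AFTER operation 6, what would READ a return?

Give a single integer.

Initial committed: {a=3, e=8}
Op 1: UPDATE e=29 (auto-commit; committed e=29)
Op 2: UPDATE e=11 (auto-commit; committed e=11)
Op 3: UPDATE a=25 (auto-commit; committed a=25)
Op 4: UPDATE a=22 (auto-commit; committed a=22)
Op 5: UPDATE a=14 (auto-commit; committed a=14)
Op 6: UPDATE a=30 (auto-commit; committed a=30)
After op 6: visible(a) = 30 (pending={}, committed={a=30, e=11})

Answer: 30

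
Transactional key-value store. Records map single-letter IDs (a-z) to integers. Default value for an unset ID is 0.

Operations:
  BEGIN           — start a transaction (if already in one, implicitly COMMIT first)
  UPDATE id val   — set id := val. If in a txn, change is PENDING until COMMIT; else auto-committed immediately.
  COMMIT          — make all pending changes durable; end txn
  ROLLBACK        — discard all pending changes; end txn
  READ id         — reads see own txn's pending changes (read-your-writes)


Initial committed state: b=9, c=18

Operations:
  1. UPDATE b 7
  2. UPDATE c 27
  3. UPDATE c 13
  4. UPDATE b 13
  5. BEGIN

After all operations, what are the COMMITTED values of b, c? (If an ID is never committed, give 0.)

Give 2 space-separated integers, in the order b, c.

Initial committed: {b=9, c=18}
Op 1: UPDATE b=7 (auto-commit; committed b=7)
Op 2: UPDATE c=27 (auto-commit; committed c=27)
Op 3: UPDATE c=13 (auto-commit; committed c=13)
Op 4: UPDATE b=13 (auto-commit; committed b=13)
Op 5: BEGIN: in_txn=True, pending={}
Final committed: {b=13, c=13}

Answer: 13 13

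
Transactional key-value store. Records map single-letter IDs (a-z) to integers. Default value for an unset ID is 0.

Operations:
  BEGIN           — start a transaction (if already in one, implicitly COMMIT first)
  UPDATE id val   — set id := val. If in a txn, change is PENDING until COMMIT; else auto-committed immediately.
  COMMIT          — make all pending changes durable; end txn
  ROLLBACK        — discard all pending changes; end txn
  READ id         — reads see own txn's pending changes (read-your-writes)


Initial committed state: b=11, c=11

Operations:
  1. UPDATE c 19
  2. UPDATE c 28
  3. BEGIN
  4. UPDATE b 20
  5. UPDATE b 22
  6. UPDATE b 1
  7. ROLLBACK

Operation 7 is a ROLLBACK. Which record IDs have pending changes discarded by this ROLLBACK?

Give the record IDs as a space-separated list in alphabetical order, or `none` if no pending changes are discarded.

Answer: b

Derivation:
Initial committed: {b=11, c=11}
Op 1: UPDATE c=19 (auto-commit; committed c=19)
Op 2: UPDATE c=28 (auto-commit; committed c=28)
Op 3: BEGIN: in_txn=True, pending={}
Op 4: UPDATE b=20 (pending; pending now {b=20})
Op 5: UPDATE b=22 (pending; pending now {b=22})
Op 6: UPDATE b=1 (pending; pending now {b=1})
Op 7: ROLLBACK: discarded pending ['b']; in_txn=False
ROLLBACK at op 7 discards: ['b']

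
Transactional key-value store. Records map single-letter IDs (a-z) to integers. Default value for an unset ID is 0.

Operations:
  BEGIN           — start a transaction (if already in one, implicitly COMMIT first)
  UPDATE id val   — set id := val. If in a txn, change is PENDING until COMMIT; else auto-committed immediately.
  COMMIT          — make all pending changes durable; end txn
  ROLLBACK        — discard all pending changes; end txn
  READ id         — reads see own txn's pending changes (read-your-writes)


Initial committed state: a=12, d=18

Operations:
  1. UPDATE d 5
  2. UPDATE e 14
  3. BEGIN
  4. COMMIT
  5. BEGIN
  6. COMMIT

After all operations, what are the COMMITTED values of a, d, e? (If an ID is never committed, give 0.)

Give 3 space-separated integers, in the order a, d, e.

Initial committed: {a=12, d=18}
Op 1: UPDATE d=5 (auto-commit; committed d=5)
Op 2: UPDATE e=14 (auto-commit; committed e=14)
Op 3: BEGIN: in_txn=True, pending={}
Op 4: COMMIT: merged [] into committed; committed now {a=12, d=5, e=14}
Op 5: BEGIN: in_txn=True, pending={}
Op 6: COMMIT: merged [] into committed; committed now {a=12, d=5, e=14}
Final committed: {a=12, d=5, e=14}

Answer: 12 5 14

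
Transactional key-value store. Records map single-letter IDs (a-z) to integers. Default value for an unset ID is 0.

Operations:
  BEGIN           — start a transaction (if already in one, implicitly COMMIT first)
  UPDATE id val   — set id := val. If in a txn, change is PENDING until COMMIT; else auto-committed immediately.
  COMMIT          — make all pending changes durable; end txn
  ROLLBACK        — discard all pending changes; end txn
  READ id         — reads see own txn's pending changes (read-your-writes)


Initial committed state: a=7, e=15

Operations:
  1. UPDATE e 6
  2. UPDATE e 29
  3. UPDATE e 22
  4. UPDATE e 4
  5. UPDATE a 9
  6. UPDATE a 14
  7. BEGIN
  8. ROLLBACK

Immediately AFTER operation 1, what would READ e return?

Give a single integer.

Answer: 6

Derivation:
Initial committed: {a=7, e=15}
Op 1: UPDATE e=6 (auto-commit; committed e=6)
After op 1: visible(e) = 6 (pending={}, committed={a=7, e=6})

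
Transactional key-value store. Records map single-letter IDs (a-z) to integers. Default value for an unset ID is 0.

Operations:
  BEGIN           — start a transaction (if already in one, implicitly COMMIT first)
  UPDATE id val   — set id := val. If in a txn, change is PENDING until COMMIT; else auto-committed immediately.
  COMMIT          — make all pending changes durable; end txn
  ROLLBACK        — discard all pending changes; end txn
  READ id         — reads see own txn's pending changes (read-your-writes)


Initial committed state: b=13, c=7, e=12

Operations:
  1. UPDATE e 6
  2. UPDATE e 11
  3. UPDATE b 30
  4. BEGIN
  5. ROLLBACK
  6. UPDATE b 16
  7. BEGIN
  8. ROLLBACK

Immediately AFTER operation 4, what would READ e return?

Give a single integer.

Answer: 11

Derivation:
Initial committed: {b=13, c=7, e=12}
Op 1: UPDATE e=6 (auto-commit; committed e=6)
Op 2: UPDATE e=11 (auto-commit; committed e=11)
Op 3: UPDATE b=30 (auto-commit; committed b=30)
Op 4: BEGIN: in_txn=True, pending={}
After op 4: visible(e) = 11 (pending={}, committed={b=30, c=7, e=11})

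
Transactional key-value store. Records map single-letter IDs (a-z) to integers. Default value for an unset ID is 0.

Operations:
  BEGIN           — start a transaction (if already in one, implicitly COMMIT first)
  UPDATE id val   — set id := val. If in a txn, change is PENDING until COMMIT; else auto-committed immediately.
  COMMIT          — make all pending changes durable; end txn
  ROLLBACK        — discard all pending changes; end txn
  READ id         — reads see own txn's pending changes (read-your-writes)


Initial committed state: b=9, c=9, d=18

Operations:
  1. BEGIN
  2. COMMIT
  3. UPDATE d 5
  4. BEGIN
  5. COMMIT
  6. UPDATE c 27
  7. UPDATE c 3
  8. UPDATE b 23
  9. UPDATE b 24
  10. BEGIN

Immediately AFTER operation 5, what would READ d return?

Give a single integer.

Initial committed: {b=9, c=9, d=18}
Op 1: BEGIN: in_txn=True, pending={}
Op 2: COMMIT: merged [] into committed; committed now {b=9, c=9, d=18}
Op 3: UPDATE d=5 (auto-commit; committed d=5)
Op 4: BEGIN: in_txn=True, pending={}
Op 5: COMMIT: merged [] into committed; committed now {b=9, c=9, d=5}
After op 5: visible(d) = 5 (pending={}, committed={b=9, c=9, d=5})

Answer: 5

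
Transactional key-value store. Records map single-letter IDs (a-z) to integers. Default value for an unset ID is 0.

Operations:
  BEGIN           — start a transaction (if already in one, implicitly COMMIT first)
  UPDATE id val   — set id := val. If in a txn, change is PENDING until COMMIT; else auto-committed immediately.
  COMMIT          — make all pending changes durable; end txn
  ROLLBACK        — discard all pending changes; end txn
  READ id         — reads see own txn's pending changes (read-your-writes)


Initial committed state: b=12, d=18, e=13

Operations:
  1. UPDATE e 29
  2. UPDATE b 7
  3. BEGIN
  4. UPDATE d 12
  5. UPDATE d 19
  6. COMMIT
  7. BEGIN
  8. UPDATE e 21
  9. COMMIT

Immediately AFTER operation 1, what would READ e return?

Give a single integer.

Initial committed: {b=12, d=18, e=13}
Op 1: UPDATE e=29 (auto-commit; committed e=29)
After op 1: visible(e) = 29 (pending={}, committed={b=12, d=18, e=29})

Answer: 29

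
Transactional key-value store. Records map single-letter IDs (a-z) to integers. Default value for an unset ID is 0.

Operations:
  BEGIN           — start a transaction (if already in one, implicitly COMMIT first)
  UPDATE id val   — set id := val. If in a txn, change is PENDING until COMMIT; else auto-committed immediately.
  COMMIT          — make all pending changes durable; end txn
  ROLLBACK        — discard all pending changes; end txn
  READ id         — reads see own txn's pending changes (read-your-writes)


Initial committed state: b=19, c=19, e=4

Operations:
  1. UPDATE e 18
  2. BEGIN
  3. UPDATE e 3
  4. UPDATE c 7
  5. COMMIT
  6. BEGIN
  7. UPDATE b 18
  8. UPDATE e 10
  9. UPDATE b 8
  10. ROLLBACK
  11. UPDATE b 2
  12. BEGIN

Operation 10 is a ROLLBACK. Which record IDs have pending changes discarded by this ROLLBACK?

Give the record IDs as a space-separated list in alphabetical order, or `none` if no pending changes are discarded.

Answer: b e

Derivation:
Initial committed: {b=19, c=19, e=4}
Op 1: UPDATE e=18 (auto-commit; committed e=18)
Op 2: BEGIN: in_txn=True, pending={}
Op 3: UPDATE e=3 (pending; pending now {e=3})
Op 4: UPDATE c=7 (pending; pending now {c=7, e=3})
Op 5: COMMIT: merged ['c', 'e'] into committed; committed now {b=19, c=7, e=3}
Op 6: BEGIN: in_txn=True, pending={}
Op 7: UPDATE b=18 (pending; pending now {b=18})
Op 8: UPDATE e=10 (pending; pending now {b=18, e=10})
Op 9: UPDATE b=8 (pending; pending now {b=8, e=10})
Op 10: ROLLBACK: discarded pending ['b', 'e']; in_txn=False
Op 11: UPDATE b=2 (auto-commit; committed b=2)
Op 12: BEGIN: in_txn=True, pending={}
ROLLBACK at op 10 discards: ['b', 'e']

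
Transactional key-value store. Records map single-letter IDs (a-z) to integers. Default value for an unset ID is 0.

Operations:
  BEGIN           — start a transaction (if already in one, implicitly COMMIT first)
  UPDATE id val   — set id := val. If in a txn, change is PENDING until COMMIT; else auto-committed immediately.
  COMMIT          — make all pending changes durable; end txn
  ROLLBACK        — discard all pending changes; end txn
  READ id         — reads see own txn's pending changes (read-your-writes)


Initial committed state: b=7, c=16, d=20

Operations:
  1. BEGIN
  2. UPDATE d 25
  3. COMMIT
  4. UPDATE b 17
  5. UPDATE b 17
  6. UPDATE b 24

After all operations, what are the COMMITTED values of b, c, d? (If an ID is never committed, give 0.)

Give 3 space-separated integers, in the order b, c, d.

Answer: 24 16 25

Derivation:
Initial committed: {b=7, c=16, d=20}
Op 1: BEGIN: in_txn=True, pending={}
Op 2: UPDATE d=25 (pending; pending now {d=25})
Op 3: COMMIT: merged ['d'] into committed; committed now {b=7, c=16, d=25}
Op 4: UPDATE b=17 (auto-commit; committed b=17)
Op 5: UPDATE b=17 (auto-commit; committed b=17)
Op 6: UPDATE b=24 (auto-commit; committed b=24)
Final committed: {b=24, c=16, d=25}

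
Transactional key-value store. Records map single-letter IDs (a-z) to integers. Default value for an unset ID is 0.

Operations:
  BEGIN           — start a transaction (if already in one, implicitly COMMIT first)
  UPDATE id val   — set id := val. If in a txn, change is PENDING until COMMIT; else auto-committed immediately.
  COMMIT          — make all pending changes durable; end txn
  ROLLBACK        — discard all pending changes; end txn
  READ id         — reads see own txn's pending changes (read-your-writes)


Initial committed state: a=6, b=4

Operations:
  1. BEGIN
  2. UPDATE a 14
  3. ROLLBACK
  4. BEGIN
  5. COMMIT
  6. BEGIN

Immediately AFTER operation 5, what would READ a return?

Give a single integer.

Initial committed: {a=6, b=4}
Op 1: BEGIN: in_txn=True, pending={}
Op 2: UPDATE a=14 (pending; pending now {a=14})
Op 3: ROLLBACK: discarded pending ['a']; in_txn=False
Op 4: BEGIN: in_txn=True, pending={}
Op 5: COMMIT: merged [] into committed; committed now {a=6, b=4}
After op 5: visible(a) = 6 (pending={}, committed={a=6, b=4})

Answer: 6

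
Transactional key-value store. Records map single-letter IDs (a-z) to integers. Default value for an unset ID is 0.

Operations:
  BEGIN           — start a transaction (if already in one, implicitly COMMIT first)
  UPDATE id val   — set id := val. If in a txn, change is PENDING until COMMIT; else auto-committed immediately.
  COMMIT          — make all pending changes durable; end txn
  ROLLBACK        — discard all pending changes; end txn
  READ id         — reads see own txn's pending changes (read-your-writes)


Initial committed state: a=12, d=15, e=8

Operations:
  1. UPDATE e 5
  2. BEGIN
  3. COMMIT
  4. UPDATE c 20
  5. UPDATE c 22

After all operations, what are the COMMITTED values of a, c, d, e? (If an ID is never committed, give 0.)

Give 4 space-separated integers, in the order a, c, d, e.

Answer: 12 22 15 5

Derivation:
Initial committed: {a=12, d=15, e=8}
Op 1: UPDATE e=5 (auto-commit; committed e=5)
Op 2: BEGIN: in_txn=True, pending={}
Op 3: COMMIT: merged [] into committed; committed now {a=12, d=15, e=5}
Op 4: UPDATE c=20 (auto-commit; committed c=20)
Op 5: UPDATE c=22 (auto-commit; committed c=22)
Final committed: {a=12, c=22, d=15, e=5}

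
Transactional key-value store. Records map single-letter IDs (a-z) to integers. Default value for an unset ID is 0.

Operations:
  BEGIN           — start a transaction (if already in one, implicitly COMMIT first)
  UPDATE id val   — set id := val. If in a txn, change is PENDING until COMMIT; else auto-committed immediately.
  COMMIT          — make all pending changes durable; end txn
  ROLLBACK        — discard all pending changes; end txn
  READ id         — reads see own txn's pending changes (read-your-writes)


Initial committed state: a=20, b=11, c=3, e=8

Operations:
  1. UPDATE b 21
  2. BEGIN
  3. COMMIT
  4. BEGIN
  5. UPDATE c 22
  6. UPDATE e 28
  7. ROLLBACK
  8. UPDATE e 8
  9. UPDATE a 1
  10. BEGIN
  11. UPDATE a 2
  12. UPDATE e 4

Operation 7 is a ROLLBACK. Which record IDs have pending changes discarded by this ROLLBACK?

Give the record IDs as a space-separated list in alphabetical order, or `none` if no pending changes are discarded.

Answer: c e

Derivation:
Initial committed: {a=20, b=11, c=3, e=8}
Op 1: UPDATE b=21 (auto-commit; committed b=21)
Op 2: BEGIN: in_txn=True, pending={}
Op 3: COMMIT: merged [] into committed; committed now {a=20, b=21, c=3, e=8}
Op 4: BEGIN: in_txn=True, pending={}
Op 5: UPDATE c=22 (pending; pending now {c=22})
Op 6: UPDATE e=28 (pending; pending now {c=22, e=28})
Op 7: ROLLBACK: discarded pending ['c', 'e']; in_txn=False
Op 8: UPDATE e=8 (auto-commit; committed e=8)
Op 9: UPDATE a=1 (auto-commit; committed a=1)
Op 10: BEGIN: in_txn=True, pending={}
Op 11: UPDATE a=2 (pending; pending now {a=2})
Op 12: UPDATE e=4 (pending; pending now {a=2, e=4})
ROLLBACK at op 7 discards: ['c', 'e']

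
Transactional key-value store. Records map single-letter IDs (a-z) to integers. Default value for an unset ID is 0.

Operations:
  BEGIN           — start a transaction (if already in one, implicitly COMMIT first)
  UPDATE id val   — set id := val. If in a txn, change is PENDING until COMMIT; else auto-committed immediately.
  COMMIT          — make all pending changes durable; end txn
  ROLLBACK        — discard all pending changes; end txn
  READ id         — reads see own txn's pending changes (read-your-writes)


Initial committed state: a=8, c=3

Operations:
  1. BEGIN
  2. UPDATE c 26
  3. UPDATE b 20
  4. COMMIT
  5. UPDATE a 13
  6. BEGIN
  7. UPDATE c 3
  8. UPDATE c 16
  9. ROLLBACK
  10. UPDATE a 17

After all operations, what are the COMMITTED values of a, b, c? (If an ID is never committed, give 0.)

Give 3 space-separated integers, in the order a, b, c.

Answer: 17 20 26

Derivation:
Initial committed: {a=8, c=3}
Op 1: BEGIN: in_txn=True, pending={}
Op 2: UPDATE c=26 (pending; pending now {c=26})
Op 3: UPDATE b=20 (pending; pending now {b=20, c=26})
Op 4: COMMIT: merged ['b', 'c'] into committed; committed now {a=8, b=20, c=26}
Op 5: UPDATE a=13 (auto-commit; committed a=13)
Op 6: BEGIN: in_txn=True, pending={}
Op 7: UPDATE c=3 (pending; pending now {c=3})
Op 8: UPDATE c=16 (pending; pending now {c=16})
Op 9: ROLLBACK: discarded pending ['c']; in_txn=False
Op 10: UPDATE a=17 (auto-commit; committed a=17)
Final committed: {a=17, b=20, c=26}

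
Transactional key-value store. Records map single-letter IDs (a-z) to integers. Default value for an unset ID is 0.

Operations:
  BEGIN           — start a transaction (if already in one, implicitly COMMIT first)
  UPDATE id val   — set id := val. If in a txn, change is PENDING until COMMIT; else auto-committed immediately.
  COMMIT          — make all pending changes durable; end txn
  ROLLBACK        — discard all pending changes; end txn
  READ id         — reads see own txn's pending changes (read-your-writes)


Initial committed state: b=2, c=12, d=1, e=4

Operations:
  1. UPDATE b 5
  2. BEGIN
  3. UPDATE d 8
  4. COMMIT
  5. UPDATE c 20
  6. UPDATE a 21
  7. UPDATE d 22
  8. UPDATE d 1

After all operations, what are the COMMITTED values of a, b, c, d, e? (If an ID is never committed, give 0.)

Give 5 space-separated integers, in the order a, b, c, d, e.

Initial committed: {b=2, c=12, d=1, e=4}
Op 1: UPDATE b=5 (auto-commit; committed b=5)
Op 2: BEGIN: in_txn=True, pending={}
Op 3: UPDATE d=8 (pending; pending now {d=8})
Op 4: COMMIT: merged ['d'] into committed; committed now {b=5, c=12, d=8, e=4}
Op 5: UPDATE c=20 (auto-commit; committed c=20)
Op 6: UPDATE a=21 (auto-commit; committed a=21)
Op 7: UPDATE d=22 (auto-commit; committed d=22)
Op 8: UPDATE d=1 (auto-commit; committed d=1)
Final committed: {a=21, b=5, c=20, d=1, e=4}

Answer: 21 5 20 1 4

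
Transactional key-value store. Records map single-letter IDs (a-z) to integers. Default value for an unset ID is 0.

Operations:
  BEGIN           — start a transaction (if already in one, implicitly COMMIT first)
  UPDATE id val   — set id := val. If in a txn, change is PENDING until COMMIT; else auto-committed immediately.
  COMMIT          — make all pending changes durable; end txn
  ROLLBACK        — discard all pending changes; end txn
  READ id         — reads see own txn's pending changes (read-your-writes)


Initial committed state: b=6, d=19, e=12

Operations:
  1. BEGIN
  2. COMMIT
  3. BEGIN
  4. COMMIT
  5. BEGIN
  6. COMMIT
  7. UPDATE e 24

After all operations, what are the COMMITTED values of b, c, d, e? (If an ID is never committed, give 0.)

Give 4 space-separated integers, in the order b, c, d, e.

Answer: 6 0 19 24

Derivation:
Initial committed: {b=6, d=19, e=12}
Op 1: BEGIN: in_txn=True, pending={}
Op 2: COMMIT: merged [] into committed; committed now {b=6, d=19, e=12}
Op 3: BEGIN: in_txn=True, pending={}
Op 4: COMMIT: merged [] into committed; committed now {b=6, d=19, e=12}
Op 5: BEGIN: in_txn=True, pending={}
Op 6: COMMIT: merged [] into committed; committed now {b=6, d=19, e=12}
Op 7: UPDATE e=24 (auto-commit; committed e=24)
Final committed: {b=6, d=19, e=24}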